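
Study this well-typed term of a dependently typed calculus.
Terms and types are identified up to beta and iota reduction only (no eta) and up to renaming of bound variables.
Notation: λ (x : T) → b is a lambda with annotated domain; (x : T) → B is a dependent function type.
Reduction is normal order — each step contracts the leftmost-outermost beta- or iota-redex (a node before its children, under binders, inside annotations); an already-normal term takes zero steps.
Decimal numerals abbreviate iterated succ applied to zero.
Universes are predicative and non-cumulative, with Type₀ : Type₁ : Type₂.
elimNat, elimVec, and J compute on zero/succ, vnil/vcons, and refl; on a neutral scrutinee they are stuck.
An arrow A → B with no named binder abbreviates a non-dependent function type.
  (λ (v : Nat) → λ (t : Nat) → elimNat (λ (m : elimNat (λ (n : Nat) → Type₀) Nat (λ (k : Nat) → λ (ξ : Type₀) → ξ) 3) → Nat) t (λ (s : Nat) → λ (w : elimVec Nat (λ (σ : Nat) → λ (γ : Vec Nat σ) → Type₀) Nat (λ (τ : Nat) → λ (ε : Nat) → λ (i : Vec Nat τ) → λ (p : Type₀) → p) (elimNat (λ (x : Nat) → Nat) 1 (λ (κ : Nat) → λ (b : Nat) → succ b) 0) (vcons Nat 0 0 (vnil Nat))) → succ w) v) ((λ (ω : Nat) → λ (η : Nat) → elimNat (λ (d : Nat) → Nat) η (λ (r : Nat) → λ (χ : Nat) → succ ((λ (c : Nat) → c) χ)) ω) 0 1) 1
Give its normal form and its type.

normal form:
  2
the term's type:
  Nat
observation: the term reaches its normal form after 25 normal-order steps.


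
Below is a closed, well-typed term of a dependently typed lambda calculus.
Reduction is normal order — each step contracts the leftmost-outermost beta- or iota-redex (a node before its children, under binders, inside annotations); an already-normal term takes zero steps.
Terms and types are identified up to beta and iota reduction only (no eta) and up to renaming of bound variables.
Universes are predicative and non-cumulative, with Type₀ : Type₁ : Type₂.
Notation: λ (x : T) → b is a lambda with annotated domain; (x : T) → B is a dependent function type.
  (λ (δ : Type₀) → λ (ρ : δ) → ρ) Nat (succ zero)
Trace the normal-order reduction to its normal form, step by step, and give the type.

normal-order reduction sequence:
  (λ (δ : Type₀) → λ (ρ : δ) → ρ) Nat (succ zero)
  ~> (λ (δ : Nat) → δ) (succ zero)
  ~> succ zero
inferred type:
  Nat


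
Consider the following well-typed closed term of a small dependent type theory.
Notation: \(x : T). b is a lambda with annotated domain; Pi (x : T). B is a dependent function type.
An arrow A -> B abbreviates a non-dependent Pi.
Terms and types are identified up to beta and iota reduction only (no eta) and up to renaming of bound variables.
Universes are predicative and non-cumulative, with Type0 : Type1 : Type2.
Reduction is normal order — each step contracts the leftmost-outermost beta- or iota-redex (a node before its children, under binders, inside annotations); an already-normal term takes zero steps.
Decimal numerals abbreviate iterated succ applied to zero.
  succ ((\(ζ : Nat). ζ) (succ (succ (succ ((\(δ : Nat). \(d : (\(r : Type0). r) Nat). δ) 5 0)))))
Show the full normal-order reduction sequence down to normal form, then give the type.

normal-order reduction sequence:
  succ ((\(ζ : Nat). ζ) (succ (succ (succ ((\(δ : Nat). \(d : (\(r : Type0). r) Nat). δ) 5 0)))))
  ~> succ (succ (succ (succ ((\(ζ : Nat). \(δ : (\(d : Type0). d) Nat). ζ) 5 0))))
  ~> succ (succ (succ (succ ((\(ζ : (\(δ : Type0). δ) Nat). 5) 0))))
  ~> 9
the term's type:
  Nat


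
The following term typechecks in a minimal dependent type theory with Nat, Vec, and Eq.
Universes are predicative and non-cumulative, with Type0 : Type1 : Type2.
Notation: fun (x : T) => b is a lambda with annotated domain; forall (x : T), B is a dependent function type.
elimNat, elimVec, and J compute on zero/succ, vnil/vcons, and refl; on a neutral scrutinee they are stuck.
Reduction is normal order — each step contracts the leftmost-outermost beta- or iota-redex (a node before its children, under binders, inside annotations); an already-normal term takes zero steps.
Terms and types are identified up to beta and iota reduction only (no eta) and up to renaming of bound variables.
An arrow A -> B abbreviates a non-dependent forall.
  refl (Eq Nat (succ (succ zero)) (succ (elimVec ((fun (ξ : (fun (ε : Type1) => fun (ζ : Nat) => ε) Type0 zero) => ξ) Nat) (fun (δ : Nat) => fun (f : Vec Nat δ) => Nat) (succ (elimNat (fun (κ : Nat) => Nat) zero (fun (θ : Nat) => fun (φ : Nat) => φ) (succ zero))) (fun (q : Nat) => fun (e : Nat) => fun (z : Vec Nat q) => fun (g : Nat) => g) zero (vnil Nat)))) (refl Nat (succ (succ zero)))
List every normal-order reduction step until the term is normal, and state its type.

normal-order reduction sequence:
  refl (Eq Nat (succ (succ zero)) (succ (elimVec ((fun (ξ : (fun (ε : Type1) => fun (ζ : Nat) => ε) Type0 zero) => ξ) Nat) (fun (δ : Nat) => fun (f : Vec Nat δ) => Nat) (succ (elimNat (fun (κ : Nat) => Nat) zero (fun (θ : Nat) => fun (φ : Nat) => φ) (succ zero))) (fun (q : Nat) => fun (e : Nat) => fun (z : Vec Nat q) => fun (g : Nat) => g) zero (vnil Nat)))) (refl Nat (succ (succ zero)))
  ~> refl (Eq Nat (succ (succ zero)) (succ (succ (elimNat (fun (ξ : Nat) => Nat) zero (fun (ε : Nat) => fun (ζ : Nat) => ζ) (succ zero))))) (refl Nat (succ (succ zero)))
  ~> refl (Eq Nat (succ (succ zero)) (succ (succ ((fun (ξ : Nat) => fun (ε : Nat) => ε) zero (elimNat (fun (ζ : Nat) => Nat) zero (fun (δ : Nat) => fun (f : Nat) => f) zero))))) (refl Nat (succ (succ zero)))
  ~> refl (Eq Nat (succ (succ zero)) (succ (succ ((fun (ξ : Nat) => ξ) (elimNat (fun (ε : Nat) => Nat) zero (fun (ζ : Nat) => fun (δ : Nat) => δ) zero))))) (refl Nat (succ (succ zero)))
  ~> refl (Eq Nat (succ (succ zero)) (succ (succ (elimNat (fun (ξ : Nat) => Nat) zero (fun (ε : Nat) => fun (ζ : Nat) => ζ) zero)))) (refl Nat (succ (succ zero)))
  ~> refl (Eq Nat (succ (succ zero)) (succ (succ zero))) (refl Nat (succ (succ zero)))
inferred type:
  Eq (Eq Nat (succ (succ zero)) (succ (succ zero))) (refl Nat (succ (succ zero))) (refl Nat (succ (succ zero)))


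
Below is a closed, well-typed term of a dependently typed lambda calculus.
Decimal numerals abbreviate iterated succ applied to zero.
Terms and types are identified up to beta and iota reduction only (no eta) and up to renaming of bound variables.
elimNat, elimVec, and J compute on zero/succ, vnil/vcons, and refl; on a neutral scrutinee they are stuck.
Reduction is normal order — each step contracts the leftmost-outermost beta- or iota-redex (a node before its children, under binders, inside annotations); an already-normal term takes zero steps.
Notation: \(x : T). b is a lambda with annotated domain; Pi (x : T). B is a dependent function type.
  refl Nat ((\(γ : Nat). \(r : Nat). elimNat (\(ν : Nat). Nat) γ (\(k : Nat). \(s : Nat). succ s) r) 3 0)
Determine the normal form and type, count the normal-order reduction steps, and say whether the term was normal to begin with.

resulting normal form:
  refl Nat 3
inferred type:
  Eq Nat 3 3
reduction steps (normal order): 3
term was already normal: no
first contracted redex: a beta-redex


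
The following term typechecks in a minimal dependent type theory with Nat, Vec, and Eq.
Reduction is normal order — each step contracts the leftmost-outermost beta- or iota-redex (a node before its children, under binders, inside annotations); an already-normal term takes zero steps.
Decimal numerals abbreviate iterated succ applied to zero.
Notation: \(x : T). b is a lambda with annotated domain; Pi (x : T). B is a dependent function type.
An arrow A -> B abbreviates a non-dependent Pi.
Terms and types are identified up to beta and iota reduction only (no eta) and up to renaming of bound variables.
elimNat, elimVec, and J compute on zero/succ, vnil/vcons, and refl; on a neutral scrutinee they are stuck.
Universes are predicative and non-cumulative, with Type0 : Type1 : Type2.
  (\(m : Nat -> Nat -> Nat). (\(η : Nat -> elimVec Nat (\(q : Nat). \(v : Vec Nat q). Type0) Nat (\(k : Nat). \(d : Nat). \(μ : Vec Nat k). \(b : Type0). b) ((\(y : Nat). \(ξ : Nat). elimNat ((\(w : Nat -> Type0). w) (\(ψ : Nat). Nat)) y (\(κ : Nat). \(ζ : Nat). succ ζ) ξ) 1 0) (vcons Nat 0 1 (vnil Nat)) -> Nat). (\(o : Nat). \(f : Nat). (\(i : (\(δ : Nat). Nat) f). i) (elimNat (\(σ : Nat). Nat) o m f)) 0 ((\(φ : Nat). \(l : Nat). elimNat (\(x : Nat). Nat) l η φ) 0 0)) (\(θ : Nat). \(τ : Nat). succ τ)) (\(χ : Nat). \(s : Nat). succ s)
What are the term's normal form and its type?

resulting normal form:
  0
inferred type:
  Nat
observation: the term reaches its normal form after 9 normal-order steps.


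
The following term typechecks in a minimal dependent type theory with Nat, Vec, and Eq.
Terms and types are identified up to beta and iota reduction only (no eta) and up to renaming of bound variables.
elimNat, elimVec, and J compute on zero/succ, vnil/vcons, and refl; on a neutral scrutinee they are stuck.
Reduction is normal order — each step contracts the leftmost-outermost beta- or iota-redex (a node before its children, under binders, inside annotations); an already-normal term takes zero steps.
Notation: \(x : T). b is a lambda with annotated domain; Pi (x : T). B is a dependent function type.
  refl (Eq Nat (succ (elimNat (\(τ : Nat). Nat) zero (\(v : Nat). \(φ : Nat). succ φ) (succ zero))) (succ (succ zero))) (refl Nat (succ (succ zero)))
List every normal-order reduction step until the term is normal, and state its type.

reduction (normal order):
  refl (Eq Nat (succ (elimNat (\(τ : Nat). Nat) zero (\(v : Nat). \(φ : Nat). succ φ) (succ zero))) (succ (succ zero))) (refl Nat (succ (succ zero)))
  ~> refl (Eq Nat (succ ((\(τ : Nat). \(v : Nat). succ v) zero (elimNat (\(φ : Nat). Nat) zero (\(j : Nat). \(β : Nat). succ β) zero))) (succ (succ zero))) (refl Nat (succ (succ zero)))
  ~> refl (Eq Nat (succ ((\(τ : Nat). succ τ) (elimNat (\(v : Nat). Nat) zero (\(φ : Nat). \(j : Nat). succ j) zero))) (succ (succ zero))) (refl Nat (succ (succ zero)))
  ~> refl (Eq Nat (succ (succ (elimNat (\(τ : Nat). Nat) zero (\(v : Nat). \(φ : Nat). succ φ) zero))) (succ (succ zero))) (refl Nat (succ (succ zero)))
  ~> refl (Eq Nat (succ (succ zero)) (succ (succ zero))) (refl Nat (succ (succ zero)))
type:
  Eq (Eq Nat (succ (succ zero)) (succ (succ zero))) (refl Nat (succ (succ zero))) (refl Nat (succ (succ zero)))


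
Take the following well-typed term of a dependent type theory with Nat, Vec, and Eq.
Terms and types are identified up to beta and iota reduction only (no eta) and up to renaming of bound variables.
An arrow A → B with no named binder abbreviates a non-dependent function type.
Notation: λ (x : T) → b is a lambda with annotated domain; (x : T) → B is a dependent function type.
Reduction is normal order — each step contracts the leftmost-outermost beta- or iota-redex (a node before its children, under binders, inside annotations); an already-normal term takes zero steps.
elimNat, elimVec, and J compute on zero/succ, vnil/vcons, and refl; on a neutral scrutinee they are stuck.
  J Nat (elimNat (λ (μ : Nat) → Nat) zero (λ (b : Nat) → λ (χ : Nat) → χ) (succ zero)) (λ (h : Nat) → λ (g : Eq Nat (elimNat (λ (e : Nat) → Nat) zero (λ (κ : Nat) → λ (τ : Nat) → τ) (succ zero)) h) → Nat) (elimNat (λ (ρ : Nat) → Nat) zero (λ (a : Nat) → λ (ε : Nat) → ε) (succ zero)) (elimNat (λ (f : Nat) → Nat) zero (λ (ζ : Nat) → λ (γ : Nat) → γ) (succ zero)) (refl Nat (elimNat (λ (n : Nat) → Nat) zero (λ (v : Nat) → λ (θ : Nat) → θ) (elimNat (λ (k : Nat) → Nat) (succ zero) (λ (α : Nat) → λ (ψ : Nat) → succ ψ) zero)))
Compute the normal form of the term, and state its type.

resulting normal form:
  zero
inferred type:
  Nat
observation: the leftmost-outermost redex is a J iota-redex, and normalization takes 5 steps.


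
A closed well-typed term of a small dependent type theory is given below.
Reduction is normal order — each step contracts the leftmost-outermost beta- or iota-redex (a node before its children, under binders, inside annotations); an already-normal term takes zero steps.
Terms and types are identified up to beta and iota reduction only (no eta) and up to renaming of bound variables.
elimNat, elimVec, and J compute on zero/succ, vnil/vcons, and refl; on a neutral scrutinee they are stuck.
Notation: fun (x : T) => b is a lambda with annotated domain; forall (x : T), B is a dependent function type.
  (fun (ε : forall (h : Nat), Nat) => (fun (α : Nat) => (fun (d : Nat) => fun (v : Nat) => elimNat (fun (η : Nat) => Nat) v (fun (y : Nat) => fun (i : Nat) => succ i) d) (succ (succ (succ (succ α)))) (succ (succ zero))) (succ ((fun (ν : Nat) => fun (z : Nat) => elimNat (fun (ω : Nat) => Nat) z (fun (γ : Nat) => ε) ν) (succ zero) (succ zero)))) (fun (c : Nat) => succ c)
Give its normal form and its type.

normal form:
  succ (succ (succ (succ (succ (succ (succ (succ (succ zero))))))))
the term's type:
  Nat


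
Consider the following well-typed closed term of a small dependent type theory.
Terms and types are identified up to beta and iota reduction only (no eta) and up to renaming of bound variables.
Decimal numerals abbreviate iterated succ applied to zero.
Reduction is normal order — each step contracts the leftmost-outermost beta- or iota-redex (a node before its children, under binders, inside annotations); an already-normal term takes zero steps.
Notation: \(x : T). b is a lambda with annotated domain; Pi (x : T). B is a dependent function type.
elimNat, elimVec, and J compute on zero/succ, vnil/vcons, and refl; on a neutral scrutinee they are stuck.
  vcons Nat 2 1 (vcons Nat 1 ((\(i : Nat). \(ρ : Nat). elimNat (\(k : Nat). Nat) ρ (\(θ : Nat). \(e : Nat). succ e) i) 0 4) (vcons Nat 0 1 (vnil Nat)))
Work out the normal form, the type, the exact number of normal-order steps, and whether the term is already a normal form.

reduced normal form:
  vcons Nat 2 1 (vcons Nat 1 4 (vcons Nat 0 1 (vnil Nat)))
type:
  Vec Nat 3
steps to reach normal form (normal order): 3
already normal: no
first redex: a beta-redex


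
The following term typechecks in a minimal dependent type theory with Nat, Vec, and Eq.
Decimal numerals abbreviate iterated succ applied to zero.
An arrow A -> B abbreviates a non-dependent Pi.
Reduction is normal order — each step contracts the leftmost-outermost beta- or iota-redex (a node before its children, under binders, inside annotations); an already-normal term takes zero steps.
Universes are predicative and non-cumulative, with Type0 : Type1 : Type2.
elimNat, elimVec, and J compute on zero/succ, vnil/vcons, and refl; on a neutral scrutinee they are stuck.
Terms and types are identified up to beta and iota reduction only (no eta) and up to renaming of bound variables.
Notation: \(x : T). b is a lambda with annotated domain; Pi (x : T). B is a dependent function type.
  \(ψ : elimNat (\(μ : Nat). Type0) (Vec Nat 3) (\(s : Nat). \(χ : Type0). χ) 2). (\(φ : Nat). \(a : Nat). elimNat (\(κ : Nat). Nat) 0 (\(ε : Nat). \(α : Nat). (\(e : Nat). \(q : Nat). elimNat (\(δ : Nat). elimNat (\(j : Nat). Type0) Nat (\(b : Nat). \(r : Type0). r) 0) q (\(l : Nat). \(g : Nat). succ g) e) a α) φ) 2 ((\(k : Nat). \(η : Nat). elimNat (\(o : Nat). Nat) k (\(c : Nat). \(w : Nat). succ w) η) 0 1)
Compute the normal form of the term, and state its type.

resulting normal form:
  \(ψ : Vec Nat 3). 2
type:
  Vec Nat 3 -> Nat


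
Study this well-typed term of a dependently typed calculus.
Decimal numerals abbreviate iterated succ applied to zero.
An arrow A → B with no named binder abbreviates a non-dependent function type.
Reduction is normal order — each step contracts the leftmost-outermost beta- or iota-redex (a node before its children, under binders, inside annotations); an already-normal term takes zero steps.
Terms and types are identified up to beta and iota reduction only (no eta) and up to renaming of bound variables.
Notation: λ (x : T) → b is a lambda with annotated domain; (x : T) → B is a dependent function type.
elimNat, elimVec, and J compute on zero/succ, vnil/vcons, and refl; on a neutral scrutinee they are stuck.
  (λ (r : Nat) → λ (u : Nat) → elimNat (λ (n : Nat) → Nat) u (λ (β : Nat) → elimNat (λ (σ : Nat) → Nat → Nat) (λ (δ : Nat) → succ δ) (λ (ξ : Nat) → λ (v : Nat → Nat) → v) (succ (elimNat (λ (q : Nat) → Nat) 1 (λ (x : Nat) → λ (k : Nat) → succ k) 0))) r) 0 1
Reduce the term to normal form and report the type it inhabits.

resulting normal form:
  1
type:
  Nat


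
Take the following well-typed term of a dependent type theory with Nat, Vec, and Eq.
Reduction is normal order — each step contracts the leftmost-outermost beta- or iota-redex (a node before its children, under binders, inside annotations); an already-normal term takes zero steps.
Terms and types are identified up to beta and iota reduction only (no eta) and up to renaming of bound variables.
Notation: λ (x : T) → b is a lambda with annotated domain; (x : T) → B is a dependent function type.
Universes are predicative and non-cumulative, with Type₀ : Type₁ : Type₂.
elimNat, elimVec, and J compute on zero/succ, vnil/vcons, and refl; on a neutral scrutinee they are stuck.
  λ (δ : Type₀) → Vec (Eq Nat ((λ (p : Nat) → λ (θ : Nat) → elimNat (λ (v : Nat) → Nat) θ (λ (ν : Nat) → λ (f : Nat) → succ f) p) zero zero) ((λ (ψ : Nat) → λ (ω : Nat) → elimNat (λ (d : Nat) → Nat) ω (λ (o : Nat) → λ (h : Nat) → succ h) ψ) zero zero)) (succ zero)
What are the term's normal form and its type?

reduced normal form:
  λ (δ : Type₀) → Vec (Eq Nat zero zero) (succ zero)
the term's type:
  (δ : Type₀) → Type₀


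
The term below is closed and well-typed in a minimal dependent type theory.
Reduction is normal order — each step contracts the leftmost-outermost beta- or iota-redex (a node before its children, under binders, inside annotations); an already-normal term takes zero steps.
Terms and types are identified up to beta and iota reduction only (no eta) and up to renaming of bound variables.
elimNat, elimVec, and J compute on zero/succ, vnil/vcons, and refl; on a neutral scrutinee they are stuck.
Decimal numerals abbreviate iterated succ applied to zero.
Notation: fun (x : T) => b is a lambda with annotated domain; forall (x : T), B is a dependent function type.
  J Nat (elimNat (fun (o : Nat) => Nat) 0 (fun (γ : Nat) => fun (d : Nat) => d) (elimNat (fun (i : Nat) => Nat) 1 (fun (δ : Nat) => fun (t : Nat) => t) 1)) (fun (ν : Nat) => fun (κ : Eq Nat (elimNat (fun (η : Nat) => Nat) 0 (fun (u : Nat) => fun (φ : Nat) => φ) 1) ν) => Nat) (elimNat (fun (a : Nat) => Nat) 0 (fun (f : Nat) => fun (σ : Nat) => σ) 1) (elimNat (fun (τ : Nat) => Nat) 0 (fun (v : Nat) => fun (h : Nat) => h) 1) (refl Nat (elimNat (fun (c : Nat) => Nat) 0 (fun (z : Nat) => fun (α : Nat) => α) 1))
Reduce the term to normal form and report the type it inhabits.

resulting normal form:
  0
inferred type:
  Nat


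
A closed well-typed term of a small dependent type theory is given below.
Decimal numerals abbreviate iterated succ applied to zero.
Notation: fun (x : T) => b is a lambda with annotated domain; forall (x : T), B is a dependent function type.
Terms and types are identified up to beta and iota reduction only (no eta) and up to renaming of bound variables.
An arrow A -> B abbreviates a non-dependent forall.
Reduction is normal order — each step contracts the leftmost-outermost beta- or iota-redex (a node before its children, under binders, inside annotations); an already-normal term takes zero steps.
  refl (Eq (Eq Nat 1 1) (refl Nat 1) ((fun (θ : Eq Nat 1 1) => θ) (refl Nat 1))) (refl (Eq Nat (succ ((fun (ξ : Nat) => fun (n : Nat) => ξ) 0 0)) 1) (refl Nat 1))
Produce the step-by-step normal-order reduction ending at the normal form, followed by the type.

normal-order reduction sequence:
  refl (Eq (Eq Nat 1 1) (refl Nat 1) ((fun (θ : Eq Nat 1 1) => θ) (refl Nat 1))) (refl (Eq Nat (succ ((fun (ξ : Nat) => fun (n : Nat) => ξ) 0 0)) 1) (refl Nat 1))
  ~> refl (Eq (Eq Nat 1 1) (refl Nat 1) (refl Nat 1)) (refl (Eq Nat (succ ((fun (θ : Nat) => fun (ξ : Nat) => θ) 0 0)) 1) (refl Nat 1))
  ~> refl (Eq (Eq Nat 1 1) (refl Nat 1) (refl Nat 1)) (refl (Eq Nat (succ ((fun (θ : Nat) => 0) 0)) 1) (refl Nat 1))
  ~> refl (Eq (Eq Nat 1 1) (refl Nat 1) (refl Nat 1)) (refl (Eq Nat 1 1) (refl Nat 1))
inferred type:
  Eq (Eq (Eq Nat 1 1) (refl Nat 1) (refl Nat 1)) (refl (Eq Nat 1 1) (refl Nat 1)) (refl (Eq Nat 1 1) (refl Nat 1))


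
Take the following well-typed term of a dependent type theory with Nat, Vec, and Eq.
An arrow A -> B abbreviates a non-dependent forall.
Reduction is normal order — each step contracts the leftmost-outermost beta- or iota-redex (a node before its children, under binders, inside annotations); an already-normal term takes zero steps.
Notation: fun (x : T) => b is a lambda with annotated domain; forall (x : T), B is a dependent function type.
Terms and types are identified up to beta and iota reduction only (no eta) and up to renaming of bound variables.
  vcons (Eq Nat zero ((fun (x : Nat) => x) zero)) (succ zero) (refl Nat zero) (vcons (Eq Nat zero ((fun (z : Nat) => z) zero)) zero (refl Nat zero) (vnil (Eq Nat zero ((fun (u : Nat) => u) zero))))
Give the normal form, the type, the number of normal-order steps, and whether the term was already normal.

normal form:
  vcons (Eq Nat zero zero) (succ zero) (refl Nat zero) (vcons (Eq Nat zero zero) zero (refl Nat zero) (vnil (Eq Nat zero zero)))
type:
  Vec (Eq Nat zero zero) (succ (succ zero))
steps to reach normal form (normal order): 3
term was already normal: no
first contracted redex: a beta-redex


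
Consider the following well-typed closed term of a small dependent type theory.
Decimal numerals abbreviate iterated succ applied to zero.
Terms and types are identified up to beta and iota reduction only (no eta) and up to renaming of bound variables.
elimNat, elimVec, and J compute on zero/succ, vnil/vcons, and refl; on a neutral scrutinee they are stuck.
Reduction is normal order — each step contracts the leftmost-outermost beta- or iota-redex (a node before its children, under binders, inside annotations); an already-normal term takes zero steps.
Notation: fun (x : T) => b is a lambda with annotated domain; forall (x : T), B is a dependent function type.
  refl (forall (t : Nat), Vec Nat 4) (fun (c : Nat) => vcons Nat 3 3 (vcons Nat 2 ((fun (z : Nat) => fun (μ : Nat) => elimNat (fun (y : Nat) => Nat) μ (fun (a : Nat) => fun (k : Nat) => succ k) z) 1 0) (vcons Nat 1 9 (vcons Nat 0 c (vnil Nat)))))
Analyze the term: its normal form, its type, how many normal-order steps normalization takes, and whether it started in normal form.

reduced normal form:
  refl (forall (t : Nat), Vec Nat 4) (fun (c : Nat) => vcons Nat 3 3 (vcons Nat 2 1 (vcons Nat 1 9 (vcons Nat 0 c (vnil Nat)))))
inferred type:
  Eq (forall (t : Nat), Vec Nat 4) (fun (c : Nat) => vcons Nat 3 3 (vcons Nat 2 1 (vcons Nat 1 9 (vcons Nat 0 c (vnil Nat))))) (fun (z : Nat) => vcons Nat 3 3 (vcons Nat 2 1 (vcons Nat 1 9 (vcons Nat 0 z (vnil Nat)))))
reduction steps (normal order): 6
already normal: no
first redex: a beta-redex


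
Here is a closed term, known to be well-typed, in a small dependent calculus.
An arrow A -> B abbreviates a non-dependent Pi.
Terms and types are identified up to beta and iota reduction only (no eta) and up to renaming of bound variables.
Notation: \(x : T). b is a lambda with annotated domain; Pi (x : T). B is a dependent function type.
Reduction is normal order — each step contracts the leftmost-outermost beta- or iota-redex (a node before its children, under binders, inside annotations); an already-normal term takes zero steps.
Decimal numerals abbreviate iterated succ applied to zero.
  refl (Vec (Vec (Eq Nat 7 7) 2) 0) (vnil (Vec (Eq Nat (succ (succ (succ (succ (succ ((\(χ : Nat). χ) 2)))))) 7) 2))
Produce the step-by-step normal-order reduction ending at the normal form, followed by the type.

normal-order reduction sequence:
  refl (Vec (Vec (Eq Nat 7 7) 2) 0) (vnil (Vec (Eq Nat (succ (succ (succ (succ (succ ((\(χ : Nat). χ) 2)))))) 7) 2))
  ~> refl (Vec (Vec (Eq Nat 7 7) 2) 0) (vnil (Vec (Eq Nat 7 7) 2))
inferred type:
  Eq (Vec (Vec (Eq Nat 7 7) 2) 0) (vnil (Vec (Eq Nat 7 7) 2)) (vnil (Vec (Eq Nat 7 7) 2))


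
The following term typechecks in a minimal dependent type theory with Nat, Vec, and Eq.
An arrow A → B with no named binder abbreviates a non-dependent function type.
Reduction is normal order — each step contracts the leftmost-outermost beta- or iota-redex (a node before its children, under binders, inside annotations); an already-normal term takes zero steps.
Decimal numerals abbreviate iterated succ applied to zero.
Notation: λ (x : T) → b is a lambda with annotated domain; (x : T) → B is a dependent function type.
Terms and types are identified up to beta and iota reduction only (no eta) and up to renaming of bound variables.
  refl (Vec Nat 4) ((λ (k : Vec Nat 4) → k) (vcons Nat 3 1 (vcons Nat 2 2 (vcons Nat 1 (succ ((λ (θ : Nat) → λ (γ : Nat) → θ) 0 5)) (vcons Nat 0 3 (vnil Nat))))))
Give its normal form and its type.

resulting normal form:
  refl (Vec Nat 4) (vcons Nat 3 1 (vcons Nat 2 2 (vcons Nat 1 1 (vcons Nat 0 3 (vnil Nat)))))
the term's type:
  Eq (Vec Nat 4) (vcons Nat 3 1 (vcons Nat 2 2 (vcons Nat 1 1 (vcons Nat 0 3 (vnil Nat))))) (vcons Nat 3 1 (vcons Nat 2 2 (vcons Nat 1 1 (vcons Nat 0 3 (vnil Nat)))))
observation: 3 normal-order steps normalize the term, beginning with a beta-redex.


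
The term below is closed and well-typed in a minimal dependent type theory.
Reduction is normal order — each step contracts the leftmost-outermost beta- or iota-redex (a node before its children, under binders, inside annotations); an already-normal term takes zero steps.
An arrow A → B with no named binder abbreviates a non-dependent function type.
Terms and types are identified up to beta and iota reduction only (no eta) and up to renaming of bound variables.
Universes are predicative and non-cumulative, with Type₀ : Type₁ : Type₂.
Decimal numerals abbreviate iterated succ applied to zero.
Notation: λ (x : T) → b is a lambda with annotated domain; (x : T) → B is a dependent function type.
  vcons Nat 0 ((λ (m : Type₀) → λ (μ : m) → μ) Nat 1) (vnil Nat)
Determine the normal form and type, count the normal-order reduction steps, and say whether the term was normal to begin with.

normal form:
  vcons Nat 0 1 (vnil Nat)
the term's type:
  Vec Nat 1
steps to reach normal form (normal order): 2
already normal: no
first redex: a beta-redex


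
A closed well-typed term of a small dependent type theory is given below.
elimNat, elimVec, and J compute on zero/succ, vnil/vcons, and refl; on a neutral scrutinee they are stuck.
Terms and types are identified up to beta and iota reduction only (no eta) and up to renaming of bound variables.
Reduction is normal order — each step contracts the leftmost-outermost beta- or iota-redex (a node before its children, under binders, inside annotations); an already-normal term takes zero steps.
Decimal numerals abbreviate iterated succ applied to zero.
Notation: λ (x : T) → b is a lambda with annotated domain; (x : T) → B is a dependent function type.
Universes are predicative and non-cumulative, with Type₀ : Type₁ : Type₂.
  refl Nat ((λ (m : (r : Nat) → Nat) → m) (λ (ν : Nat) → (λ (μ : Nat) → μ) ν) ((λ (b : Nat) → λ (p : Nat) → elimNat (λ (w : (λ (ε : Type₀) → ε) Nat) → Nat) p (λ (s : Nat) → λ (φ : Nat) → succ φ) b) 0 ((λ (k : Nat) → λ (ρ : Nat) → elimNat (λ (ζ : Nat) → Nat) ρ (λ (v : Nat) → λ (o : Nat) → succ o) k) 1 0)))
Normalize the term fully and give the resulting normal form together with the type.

normal form:
  refl Nat 1
type:
  Eq Nat 1 1
observation: the first redex contracted is a beta-redex; the normal form is reached in 12 normal-order steps.


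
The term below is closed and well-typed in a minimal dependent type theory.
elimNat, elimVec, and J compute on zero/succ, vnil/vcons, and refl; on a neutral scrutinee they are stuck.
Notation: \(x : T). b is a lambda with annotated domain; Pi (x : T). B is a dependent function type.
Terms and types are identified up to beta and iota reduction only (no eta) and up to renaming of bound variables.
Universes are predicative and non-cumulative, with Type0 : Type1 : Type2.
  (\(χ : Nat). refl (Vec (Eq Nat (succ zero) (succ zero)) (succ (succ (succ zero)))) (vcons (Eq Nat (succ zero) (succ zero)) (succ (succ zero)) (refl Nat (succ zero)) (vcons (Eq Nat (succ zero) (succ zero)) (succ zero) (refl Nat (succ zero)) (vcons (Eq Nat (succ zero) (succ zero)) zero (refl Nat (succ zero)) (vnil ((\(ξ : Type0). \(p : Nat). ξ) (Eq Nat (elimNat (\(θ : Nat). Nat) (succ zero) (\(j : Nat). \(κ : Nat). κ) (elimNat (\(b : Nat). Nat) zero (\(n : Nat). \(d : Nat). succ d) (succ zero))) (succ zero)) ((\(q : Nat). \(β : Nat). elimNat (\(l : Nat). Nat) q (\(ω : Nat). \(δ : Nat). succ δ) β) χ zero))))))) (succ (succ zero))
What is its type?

the term's type:
  Eq (Vec (Eq Nat (succ zero) (succ zero)) (succ (succ (succ zero)))) (vcons (Eq Nat (succ zero) (succ zero)) (succ (succ zero)) (refl Nat (succ zero)) (vcons (Eq Nat (succ zero) (succ zero)) (succ zero) (refl Nat (succ zero)) (vcons (Eq Nat (succ zero) (succ zero)) zero (refl Nat (succ zero)) (vnil (Eq Nat (succ zero) (succ zero)))))) (vcons (Eq Nat (succ zero) (succ zero)) (succ (succ zero)) (refl Nat (succ zero)) (vcons (Eq Nat (succ zero) (succ zero)) (succ zero) (refl Nat (succ zero)) (vcons (Eq Nat (succ zero) (succ zero)) zero (refl Nat (succ zero)) (vnil (Eq Nat (succ zero) (succ zero))))))


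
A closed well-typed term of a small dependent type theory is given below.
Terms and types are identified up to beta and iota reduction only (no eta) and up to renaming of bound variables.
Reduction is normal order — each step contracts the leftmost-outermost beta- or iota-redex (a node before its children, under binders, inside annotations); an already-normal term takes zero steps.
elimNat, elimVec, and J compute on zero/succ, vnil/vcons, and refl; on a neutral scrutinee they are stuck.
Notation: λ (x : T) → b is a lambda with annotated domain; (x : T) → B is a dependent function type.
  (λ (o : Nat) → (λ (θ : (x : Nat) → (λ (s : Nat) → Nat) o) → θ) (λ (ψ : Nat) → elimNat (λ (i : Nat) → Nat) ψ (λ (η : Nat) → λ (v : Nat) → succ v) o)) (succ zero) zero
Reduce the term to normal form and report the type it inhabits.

resulting normal form:
  succ zero
inferred type:
  Nat


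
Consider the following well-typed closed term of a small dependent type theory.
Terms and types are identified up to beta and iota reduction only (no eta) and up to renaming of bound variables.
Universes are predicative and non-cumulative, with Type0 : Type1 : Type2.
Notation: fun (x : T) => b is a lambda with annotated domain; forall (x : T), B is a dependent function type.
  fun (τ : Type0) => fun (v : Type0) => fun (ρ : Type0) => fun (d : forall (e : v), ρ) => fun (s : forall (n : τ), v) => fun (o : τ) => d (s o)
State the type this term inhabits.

type:
  forall (τ : Type0), forall (v : Type0), forall (ρ : Type0), forall (d : forall (e : v), ρ), forall (s : forall (n : τ), v), forall (o : τ), ρ


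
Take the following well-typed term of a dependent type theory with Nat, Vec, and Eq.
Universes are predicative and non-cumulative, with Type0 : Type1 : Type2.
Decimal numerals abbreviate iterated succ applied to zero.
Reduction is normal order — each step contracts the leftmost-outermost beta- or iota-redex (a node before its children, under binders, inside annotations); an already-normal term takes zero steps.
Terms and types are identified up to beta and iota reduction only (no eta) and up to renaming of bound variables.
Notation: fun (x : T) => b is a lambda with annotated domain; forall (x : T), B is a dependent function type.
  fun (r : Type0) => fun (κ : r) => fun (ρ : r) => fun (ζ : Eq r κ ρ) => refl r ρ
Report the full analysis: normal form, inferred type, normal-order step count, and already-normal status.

resulting normal form:
  fun (r : Type0) => fun (κ : r) => fun (ρ : r) => fun (ζ : Eq r κ ρ) => refl r ρ
inferred type:
  forall (r : Type0), forall (κ : r), forall (ρ : r), forall (ζ : Eq r κ ρ), Eq r ρ ρ
steps to reach normal form (normal order): 0
already normal: yes


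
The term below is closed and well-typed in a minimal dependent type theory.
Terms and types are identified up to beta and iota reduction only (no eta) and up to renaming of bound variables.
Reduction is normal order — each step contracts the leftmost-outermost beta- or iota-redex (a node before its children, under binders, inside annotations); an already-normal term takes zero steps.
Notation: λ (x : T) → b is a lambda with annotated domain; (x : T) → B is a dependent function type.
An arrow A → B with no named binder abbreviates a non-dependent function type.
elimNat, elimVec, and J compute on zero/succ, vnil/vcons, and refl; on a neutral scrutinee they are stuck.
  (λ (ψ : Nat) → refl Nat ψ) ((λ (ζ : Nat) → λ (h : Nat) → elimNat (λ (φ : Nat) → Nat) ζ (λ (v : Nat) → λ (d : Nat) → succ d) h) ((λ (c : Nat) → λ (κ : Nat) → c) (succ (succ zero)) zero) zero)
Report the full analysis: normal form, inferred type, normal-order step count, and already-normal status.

normal form:
  refl Nat (succ (succ zero))
type:
  Eq Nat (succ (succ zero)) (succ (succ zero))
normal-order step count: 6
term was already normal: no
first redex: a beta-redex


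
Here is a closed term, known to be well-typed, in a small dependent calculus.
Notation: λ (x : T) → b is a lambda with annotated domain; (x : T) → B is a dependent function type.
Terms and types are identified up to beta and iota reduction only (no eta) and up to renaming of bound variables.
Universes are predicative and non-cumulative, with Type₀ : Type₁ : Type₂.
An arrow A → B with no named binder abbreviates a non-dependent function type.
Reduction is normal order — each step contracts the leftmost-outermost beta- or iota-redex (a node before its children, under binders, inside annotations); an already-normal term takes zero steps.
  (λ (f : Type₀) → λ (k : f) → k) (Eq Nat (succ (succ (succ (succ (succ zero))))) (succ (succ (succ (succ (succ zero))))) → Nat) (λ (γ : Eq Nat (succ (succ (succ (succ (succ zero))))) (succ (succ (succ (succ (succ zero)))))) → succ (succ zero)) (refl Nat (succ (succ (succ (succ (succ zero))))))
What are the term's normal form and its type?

resulting normal form:
  succ (succ zero)
type:
  Nat


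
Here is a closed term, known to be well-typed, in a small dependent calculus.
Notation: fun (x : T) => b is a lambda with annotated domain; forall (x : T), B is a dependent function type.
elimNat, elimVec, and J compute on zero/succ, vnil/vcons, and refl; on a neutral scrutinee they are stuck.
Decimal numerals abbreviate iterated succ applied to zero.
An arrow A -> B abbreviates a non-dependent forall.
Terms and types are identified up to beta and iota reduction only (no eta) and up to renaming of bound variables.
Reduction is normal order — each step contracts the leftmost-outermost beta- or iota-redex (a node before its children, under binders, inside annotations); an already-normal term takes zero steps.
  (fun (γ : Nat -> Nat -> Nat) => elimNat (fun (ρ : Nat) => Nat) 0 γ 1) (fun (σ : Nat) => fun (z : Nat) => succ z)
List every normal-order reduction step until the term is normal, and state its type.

normal-order reduction sequence:
  (fun (γ : Nat -> Nat -> Nat) => elimNat (fun (ρ : Nat) => Nat) 0 γ 1) (fun (σ : Nat) => fun (z : Nat) => succ z)
  ~> elimNat (fun (γ : Nat) => Nat) 0 (fun (ρ : Nat) => fun (σ : Nat) => succ σ) 1
  ~> (fun (γ : Nat) => fun (ρ : Nat) => succ ρ) 0 (elimNat (fun (σ : Nat) => Nat) 0 (fun (z : Nat) => fun (h : Nat) => succ h) 0)
  ~> (fun (γ : Nat) => succ γ) (elimNat (fun (ρ : Nat) => Nat) 0 (fun (σ : Nat) => fun (z : Nat) => succ z) 0)
  ~> succ (elimNat (fun (γ : Nat) => Nat) 0 (fun (ρ : Nat) => fun (σ : Nat) => succ σ) 0)
  ~> 1
type:
  Nat


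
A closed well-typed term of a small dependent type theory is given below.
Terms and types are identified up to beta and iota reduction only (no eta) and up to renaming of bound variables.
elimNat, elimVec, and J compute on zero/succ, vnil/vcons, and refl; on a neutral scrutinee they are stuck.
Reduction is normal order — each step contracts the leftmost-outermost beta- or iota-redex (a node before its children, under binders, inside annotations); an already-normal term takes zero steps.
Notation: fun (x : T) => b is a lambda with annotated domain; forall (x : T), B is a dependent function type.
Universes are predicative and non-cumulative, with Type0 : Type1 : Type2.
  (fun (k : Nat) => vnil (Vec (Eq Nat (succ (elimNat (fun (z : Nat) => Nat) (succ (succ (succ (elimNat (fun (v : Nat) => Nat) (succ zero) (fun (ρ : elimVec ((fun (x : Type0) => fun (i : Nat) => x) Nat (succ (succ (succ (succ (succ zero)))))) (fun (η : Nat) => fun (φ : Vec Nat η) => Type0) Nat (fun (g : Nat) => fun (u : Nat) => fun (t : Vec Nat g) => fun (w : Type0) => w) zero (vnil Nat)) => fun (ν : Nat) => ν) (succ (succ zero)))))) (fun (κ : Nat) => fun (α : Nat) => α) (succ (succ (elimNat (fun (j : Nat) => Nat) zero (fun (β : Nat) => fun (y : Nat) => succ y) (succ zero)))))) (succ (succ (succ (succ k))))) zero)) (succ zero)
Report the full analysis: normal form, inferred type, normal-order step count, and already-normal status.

reduced normal form:
  vnil (Vec (Eq Nat (succ (succ (succ (succ (succ zero))))) (succ (succ (succ (succ (succ zero)))))) zero)
inferred type:
  Vec (Vec (Eq Nat (succ (succ (succ (succ (succ zero))))) (succ (succ (succ (succ (succ zero)))))) zero) zero
normal-order step count: 22
term was already normal: no
first redex: a beta-redex


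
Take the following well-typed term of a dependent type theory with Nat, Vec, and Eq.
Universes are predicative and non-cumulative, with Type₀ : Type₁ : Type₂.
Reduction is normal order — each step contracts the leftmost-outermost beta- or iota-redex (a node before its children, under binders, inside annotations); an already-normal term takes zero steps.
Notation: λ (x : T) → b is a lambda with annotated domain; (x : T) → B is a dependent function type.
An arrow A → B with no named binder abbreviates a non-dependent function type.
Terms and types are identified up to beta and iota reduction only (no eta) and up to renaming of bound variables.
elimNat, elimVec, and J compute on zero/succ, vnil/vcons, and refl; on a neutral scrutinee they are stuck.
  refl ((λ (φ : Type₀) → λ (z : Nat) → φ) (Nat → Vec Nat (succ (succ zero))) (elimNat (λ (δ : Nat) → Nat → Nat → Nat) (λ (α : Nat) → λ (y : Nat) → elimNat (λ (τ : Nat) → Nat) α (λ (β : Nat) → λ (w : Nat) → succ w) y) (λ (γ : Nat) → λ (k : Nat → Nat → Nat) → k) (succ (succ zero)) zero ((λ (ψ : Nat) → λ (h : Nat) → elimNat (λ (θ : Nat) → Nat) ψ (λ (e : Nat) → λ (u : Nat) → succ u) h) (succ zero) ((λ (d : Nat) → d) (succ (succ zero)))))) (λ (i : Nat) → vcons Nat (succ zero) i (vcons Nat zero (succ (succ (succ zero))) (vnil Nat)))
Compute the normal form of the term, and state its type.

resulting normal form:
  refl (Nat → Vec Nat (succ (succ zero))) (λ (φ : Nat) → vcons Nat (succ zero) φ (vcons Nat zero (succ (succ (succ zero))) (vnil Nat)))
type:
  Eq (Nat → Vec Nat (succ (succ zero))) (λ (φ : Nat) → vcons Nat (succ zero) φ (vcons Nat zero (succ (succ (succ zero))) (vnil Nat))) (λ (z : Nat) → vcons Nat (succ zero) z (vcons Nat zero (succ (succ (succ zero))) (vnil Nat)))


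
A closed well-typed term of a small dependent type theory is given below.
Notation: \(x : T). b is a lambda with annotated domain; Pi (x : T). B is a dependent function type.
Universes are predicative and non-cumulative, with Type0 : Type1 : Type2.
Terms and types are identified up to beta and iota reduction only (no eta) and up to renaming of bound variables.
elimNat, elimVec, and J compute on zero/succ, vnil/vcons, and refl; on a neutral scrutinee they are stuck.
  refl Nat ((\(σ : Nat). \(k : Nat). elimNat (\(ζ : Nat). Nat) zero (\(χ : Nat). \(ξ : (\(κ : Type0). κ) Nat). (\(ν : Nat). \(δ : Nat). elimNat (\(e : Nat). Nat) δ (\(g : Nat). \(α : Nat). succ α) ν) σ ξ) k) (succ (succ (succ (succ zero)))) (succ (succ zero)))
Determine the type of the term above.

the term's type:
  Eq Nat (succ (succ (succ (succ (succ (succ (succ (succ zero)))))))) (succ (succ (succ (succ (succ (succ (succ (succ zero))))))))
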